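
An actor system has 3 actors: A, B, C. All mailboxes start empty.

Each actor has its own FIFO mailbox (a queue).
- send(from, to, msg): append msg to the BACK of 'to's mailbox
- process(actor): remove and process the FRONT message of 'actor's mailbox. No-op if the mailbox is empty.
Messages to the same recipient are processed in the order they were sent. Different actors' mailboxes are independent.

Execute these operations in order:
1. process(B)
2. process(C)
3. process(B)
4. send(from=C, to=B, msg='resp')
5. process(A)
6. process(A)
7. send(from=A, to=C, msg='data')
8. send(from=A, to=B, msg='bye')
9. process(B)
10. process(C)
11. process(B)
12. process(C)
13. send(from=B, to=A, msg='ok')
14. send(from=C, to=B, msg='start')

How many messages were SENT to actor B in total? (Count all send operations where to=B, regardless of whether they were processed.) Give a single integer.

Answer: 3

Derivation:
After 1 (process(B)): A:[] B:[] C:[]
After 2 (process(C)): A:[] B:[] C:[]
After 3 (process(B)): A:[] B:[] C:[]
After 4 (send(from=C, to=B, msg='resp')): A:[] B:[resp] C:[]
After 5 (process(A)): A:[] B:[resp] C:[]
After 6 (process(A)): A:[] B:[resp] C:[]
After 7 (send(from=A, to=C, msg='data')): A:[] B:[resp] C:[data]
After 8 (send(from=A, to=B, msg='bye')): A:[] B:[resp,bye] C:[data]
After 9 (process(B)): A:[] B:[bye] C:[data]
After 10 (process(C)): A:[] B:[bye] C:[]
After 11 (process(B)): A:[] B:[] C:[]
After 12 (process(C)): A:[] B:[] C:[]
After 13 (send(from=B, to=A, msg='ok')): A:[ok] B:[] C:[]
After 14 (send(from=C, to=B, msg='start')): A:[ok] B:[start] C:[]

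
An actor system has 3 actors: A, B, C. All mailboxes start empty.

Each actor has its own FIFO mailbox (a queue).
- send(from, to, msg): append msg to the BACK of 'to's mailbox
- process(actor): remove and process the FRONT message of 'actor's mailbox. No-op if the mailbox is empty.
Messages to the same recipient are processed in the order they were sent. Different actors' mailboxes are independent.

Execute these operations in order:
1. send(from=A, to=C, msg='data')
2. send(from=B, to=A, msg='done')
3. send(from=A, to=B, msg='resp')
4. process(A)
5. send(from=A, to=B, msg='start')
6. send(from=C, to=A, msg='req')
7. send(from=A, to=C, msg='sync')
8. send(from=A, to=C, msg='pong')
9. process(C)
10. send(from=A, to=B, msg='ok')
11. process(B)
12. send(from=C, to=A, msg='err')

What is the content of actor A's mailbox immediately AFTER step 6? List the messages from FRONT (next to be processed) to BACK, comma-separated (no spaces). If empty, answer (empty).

After 1 (send(from=A, to=C, msg='data')): A:[] B:[] C:[data]
After 2 (send(from=B, to=A, msg='done')): A:[done] B:[] C:[data]
After 3 (send(from=A, to=B, msg='resp')): A:[done] B:[resp] C:[data]
After 4 (process(A)): A:[] B:[resp] C:[data]
After 5 (send(from=A, to=B, msg='start')): A:[] B:[resp,start] C:[data]
After 6 (send(from=C, to=A, msg='req')): A:[req] B:[resp,start] C:[data]

req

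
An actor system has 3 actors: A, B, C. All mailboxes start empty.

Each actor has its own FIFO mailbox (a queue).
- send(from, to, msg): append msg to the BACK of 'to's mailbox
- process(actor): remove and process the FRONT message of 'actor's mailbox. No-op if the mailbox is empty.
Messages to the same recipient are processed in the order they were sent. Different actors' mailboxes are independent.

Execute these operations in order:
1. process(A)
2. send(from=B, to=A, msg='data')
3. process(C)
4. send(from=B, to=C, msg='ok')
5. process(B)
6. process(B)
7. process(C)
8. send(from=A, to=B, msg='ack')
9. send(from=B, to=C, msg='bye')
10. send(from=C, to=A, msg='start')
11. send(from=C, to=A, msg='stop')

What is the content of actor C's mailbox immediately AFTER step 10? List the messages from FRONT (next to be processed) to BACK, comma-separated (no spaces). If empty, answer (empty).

After 1 (process(A)): A:[] B:[] C:[]
After 2 (send(from=B, to=A, msg='data')): A:[data] B:[] C:[]
After 3 (process(C)): A:[data] B:[] C:[]
After 4 (send(from=B, to=C, msg='ok')): A:[data] B:[] C:[ok]
After 5 (process(B)): A:[data] B:[] C:[ok]
After 6 (process(B)): A:[data] B:[] C:[ok]
After 7 (process(C)): A:[data] B:[] C:[]
After 8 (send(from=A, to=B, msg='ack')): A:[data] B:[ack] C:[]
After 9 (send(from=B, to=C, msg='bye')): A:[data] B:[ack] C:[bye]
After 10 (send(from=C, to=A, msg='start')): A:[data,start] B:[ack] C:[bye]

bye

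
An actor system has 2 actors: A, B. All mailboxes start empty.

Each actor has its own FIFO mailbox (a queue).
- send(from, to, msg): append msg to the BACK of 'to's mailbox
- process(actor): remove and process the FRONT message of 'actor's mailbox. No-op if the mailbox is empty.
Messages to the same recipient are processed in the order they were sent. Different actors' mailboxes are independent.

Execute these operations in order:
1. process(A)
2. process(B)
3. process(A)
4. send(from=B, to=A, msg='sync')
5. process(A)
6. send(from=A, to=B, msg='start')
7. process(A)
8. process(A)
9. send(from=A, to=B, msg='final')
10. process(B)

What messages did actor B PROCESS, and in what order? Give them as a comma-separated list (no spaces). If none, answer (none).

After 1 (process(A)): A:[] B:[]
After 2 (process(B)): A:[] B:[]
After 3 (process(A)): A:[] B:[]
After 4 (send(from=B, to=A, msg='sync')): A:[sync] B:[]
After 5 (process(A)): A:[] B:[]
After 6 (send(from=A, to=B, msg='start')): A:[] B:[start]
After 7 (process(A)): A:[] B:[start]
After 8 (process(A)): A:[] B:[start]
After 9 (send(from=A, to=B, msg='final')): A:[] B:[start,final]
After 10 (process(B)): A:[] B:[final]

Answer: start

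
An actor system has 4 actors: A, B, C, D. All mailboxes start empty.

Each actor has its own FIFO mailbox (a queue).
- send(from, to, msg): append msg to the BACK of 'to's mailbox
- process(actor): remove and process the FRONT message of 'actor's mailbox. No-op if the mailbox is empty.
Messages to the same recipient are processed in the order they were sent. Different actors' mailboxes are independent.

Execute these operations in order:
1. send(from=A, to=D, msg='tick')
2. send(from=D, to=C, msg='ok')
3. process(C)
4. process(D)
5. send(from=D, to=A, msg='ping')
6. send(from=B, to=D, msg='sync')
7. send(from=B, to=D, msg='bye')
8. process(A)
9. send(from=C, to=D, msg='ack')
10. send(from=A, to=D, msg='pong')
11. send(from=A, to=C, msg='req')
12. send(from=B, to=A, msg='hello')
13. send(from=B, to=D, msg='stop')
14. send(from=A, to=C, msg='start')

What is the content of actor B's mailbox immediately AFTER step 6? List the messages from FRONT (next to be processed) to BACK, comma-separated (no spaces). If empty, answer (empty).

After 1 (send(from=A, to=D, msg='tick')): A:[] B:[] C:[] D:[tick]
After 2 (send(from=D, to=C, msg='ok')): A:[] B:[] C:[ok] D:[tick]
After 3 (process(C)): A:[] B:[] C:[] D:[tick]
After 4 (process(D)): A:[] B:[] C:[] D:[]
After 5 (send(from=D, to=A, msg='ping')): A:[ping] B:[] C:[] D:[]
After 6 (send(from=B, to=D, msg='sync')): A:[ping] B:[] C:[] D:[sync]

(empty)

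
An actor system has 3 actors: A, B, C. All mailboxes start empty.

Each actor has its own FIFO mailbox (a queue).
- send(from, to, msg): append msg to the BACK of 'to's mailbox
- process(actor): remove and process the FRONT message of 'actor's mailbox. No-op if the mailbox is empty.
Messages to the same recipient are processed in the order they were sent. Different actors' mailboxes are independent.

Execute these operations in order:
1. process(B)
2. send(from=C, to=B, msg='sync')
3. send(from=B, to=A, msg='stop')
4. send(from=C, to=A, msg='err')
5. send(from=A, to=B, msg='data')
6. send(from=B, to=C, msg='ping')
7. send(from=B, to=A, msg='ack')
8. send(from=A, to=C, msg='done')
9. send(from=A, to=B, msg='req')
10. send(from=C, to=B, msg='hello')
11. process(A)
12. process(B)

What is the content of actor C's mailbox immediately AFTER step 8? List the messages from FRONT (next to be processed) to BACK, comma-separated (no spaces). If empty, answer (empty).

After 1 (process(B)): A:[] B:[] C:[]
After 2 (send(from=C, to=B, msg='sync')): A:[] B:[sync] C:[]
After 3 (send(from=B, to=A, msg='stop')): A:[stop] B:[sync] C:[]
After 4 (send(from=C, to=A, msg='err')): A:[stop,err] B:[sync] C:[]
After 5 (send(from=A, to=B, msg='data')): A:[stop,err] B:[sync,data] C:[]
After 6 (send(from=B, to=C, msg='ping')): A:[stop,err] B:[sync,data] C:[ping]
After 7 (send(from=B, to=A, msg='ack')): A:[stop,err,ack] B:[sync,data] C:[ping]
After 8 (send(from=A, to=C, msg='done')): A:[stop,err,ack] B:[sync,data] C:[ping,done]

ping,done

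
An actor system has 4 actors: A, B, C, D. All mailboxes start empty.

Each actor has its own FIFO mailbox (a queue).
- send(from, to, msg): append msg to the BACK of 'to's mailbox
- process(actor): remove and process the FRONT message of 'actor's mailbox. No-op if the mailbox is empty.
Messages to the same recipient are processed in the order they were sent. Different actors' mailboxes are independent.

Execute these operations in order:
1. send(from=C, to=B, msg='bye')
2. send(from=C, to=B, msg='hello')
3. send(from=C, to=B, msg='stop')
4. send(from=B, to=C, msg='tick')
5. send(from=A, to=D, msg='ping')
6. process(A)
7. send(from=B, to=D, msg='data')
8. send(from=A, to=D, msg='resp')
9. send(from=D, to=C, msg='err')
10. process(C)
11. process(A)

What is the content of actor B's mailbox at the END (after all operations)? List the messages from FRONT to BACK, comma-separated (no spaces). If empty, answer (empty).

Answer: bye,hello,stop

Derivation:
After 1 (send(from=C, to=B, msg='bye')): A:[] B:[bye] C:[] D:[]
After 2 (send(from=C, to=B, msg='hello')): A:[] B:[bye,hello] C:[] D:[]
After 3 (send(from=C, to=B, msg='stop')): A:[] B:[bye,hello,stop] C:[] D:[]
After 4 (send(from=B, to=C, msg='tick')): A:[] B:[bye,hello,stop] C:[tick] D:[]
After 5 (send(from=A, to=D, msg='ping')): A:[] B:[bye,hello,stop] C:[tick] D:[ping]
After 6 (process(A)): A:[] B:[bye,hello,stop] C:[tick] D:[ping]
After 7 (send(from=B, to=D, msg='data')): A:[] B:[bye,hello,stop] C:[tick] D:[ping,data]
After 8 (send(from=A, to=D, msg='resp')): A:[] B:[bye,hello,stop] C:[tick] D:[ping,data,resp]
After 9 (send(from=D, to=C, msg='err')): A:[] B:[bye,hello,stop] C:[tick,err] D:[ping,data,resp]
After 10 (process(C)): A:[] B:[bye,hello,stop] C:[err] D:[ping,data,resp]
After 11 (process(A)): A:[] B:[bye,hello,stop] C:[err] D:[ping,data,resp]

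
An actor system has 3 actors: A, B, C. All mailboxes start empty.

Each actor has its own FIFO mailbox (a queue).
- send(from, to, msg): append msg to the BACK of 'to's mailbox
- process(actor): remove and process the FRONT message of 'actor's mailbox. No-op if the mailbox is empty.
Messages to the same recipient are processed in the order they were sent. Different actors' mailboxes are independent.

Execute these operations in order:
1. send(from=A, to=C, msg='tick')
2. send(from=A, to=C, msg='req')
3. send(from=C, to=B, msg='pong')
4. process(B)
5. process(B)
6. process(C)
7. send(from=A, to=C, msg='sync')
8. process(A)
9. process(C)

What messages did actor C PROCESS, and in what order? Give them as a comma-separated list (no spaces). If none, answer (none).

After 1 (send(from=A, to=C, msg='tick')): A:[] B:[] C:[tick]
After 2 (send(from=A, to=C, msg='req')): A:[] B:[] C:[tick,req]
After 3 (send(from=C, to=B, msg='pong')): A:[] B:[pong] C:[tick,req]
After 4 (process(B)): A:[] B:[] C:[tick,req]
After 5 (process(B)): A:[] B:[] C:[tick,req]
After 6 (process(C)): A:[] B:[] C:[req]
After 7 (send(from=A, to=C, msg='sync')): A:[] B:[] C:[req,sync]
After 8 (process(A)): A:[] B:[] C:[req,sync]
After 9 (process(C)): A:[] B:[] C:[sync]

Answer: tick,req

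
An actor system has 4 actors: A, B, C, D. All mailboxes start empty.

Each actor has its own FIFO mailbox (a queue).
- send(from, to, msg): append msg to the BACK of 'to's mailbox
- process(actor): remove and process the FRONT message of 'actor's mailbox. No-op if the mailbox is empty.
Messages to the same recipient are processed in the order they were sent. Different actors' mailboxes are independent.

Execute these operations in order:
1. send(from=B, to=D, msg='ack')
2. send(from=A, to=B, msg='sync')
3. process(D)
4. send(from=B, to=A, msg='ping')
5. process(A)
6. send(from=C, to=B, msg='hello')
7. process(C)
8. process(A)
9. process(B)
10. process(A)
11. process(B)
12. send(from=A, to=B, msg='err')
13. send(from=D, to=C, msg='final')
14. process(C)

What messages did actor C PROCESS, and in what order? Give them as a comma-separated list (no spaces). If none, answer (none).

Answer: final

Derivation:
After 1 (send(from=B, to=D, msg='ack')): A:[] B:[] C:[] D:[ack]
After 2 (send(from=A, to=B, msg='sync')): A:[] B:[sync] C:[] D:[ack]
After 3 (process(D)): A:[] B:[sync] C:[] D:[]
After 4 (send(from=B, to=A, msg='ping')): A:[ping] B:[sync] C:[] D:[]
After 5 (process(A)): A:[] B:[sync] C:[] D:[]
After 6 (send(from=C, to=B, msg='hello')): A:[] B:[sync,hello] C:[] D:[]
After 7 (process(C)): A:[] B:[sync,hello] C:[] D:[]
After 8 (process(A)): A:[] B:[sync,hello] C:[] D:[]
After 9 (process(B)): A:[] B:[hello] C:[] D:[]
After 10 (process(A)): A:[] B:[hello] C:[] D:[]
After 11 (process(B)): A:[] B:[] C:[] D:[]
After 12 (send(from=A, to=B, msg='err')): A:[] B:[err] C:[] D:[]
After 13 (send(from=D, to=C, msg='final')): A:[] B:[err] C:[final] D:[]
After 14 (process(C)): A:[] B:[err] C:[] D:[]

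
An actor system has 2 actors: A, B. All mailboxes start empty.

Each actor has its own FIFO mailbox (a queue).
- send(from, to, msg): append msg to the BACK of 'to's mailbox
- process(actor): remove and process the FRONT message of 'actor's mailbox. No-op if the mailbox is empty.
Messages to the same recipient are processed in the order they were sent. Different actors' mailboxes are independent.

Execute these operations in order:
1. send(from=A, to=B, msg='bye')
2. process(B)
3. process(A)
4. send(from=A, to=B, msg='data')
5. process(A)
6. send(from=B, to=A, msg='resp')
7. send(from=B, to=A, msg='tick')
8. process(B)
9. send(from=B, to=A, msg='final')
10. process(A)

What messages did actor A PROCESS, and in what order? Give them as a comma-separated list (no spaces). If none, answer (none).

Answer: resp

Derivation:
After 1 (send(from=A, to=B, msg='bye')): A:[] B:[bye]
After 2 (process(B)): A:[] B:[]
After 3 (process(A)): A:[] B:[]
After 4 (send(from=A, to=B, msg='data')): A:[] B:[data]
After 5 (process(A)): A:[] B:[data]
After 6 (send(from=B, to=A, msg='resp')): A:[resp] B:[data]
After 7 (send(from=B, to=A, msg='tick')): A:[resp,tick] B:[data]
After 8 (process(B)): A:[resp,tick] B:[]
After 9 (send(from=B, to=A, msg='final')): A:[resp,tick,final] B:[]
After 10 (process(A)): A:[tick,final] B:[]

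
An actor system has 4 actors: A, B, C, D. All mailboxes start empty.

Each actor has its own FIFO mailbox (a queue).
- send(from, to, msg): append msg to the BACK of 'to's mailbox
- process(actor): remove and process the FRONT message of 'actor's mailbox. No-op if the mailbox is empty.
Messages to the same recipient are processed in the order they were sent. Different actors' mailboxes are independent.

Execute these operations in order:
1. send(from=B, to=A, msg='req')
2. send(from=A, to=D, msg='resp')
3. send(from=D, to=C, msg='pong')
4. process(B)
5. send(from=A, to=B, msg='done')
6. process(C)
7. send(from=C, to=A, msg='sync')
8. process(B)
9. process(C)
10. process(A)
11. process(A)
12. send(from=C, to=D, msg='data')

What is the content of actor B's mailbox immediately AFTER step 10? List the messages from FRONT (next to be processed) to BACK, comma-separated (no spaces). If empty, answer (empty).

After 1 (send(from=B, to=A, msg='req')): A:[req] B:[] C:[] D:[]
After 2 (send(from=A, to=D, msg='resp')): A:[req] B:[] C:[] D:[resp]
After 3 (send(from=D, to=C, msg='pong')): A:[req] B:[] C:[pong] D:[resp]
After 4 (process(B)): A:[req] B:[] C:[pong] D:[resp]
After 5 (send(from=A, to=B, msg='done')): A:[req] B:[done] C:[pong] D:[resp]
After 6 (process(C)): A:[req] B:[done] C:[] D:[resp]
After 7 (send(from=C, to=A, msg='sync')): A:[req,sync] B:[done] C:[] D:[resp]
After 8 (process(B)): A:[req,sync] B:[] C:[] D:[resp]
After 9 (process(C)): A:[req,sync] B:[] C:[] D:[resp]
After 10 (process(A)): A:[sync] B:[] C:[] D:[resp]

(empty)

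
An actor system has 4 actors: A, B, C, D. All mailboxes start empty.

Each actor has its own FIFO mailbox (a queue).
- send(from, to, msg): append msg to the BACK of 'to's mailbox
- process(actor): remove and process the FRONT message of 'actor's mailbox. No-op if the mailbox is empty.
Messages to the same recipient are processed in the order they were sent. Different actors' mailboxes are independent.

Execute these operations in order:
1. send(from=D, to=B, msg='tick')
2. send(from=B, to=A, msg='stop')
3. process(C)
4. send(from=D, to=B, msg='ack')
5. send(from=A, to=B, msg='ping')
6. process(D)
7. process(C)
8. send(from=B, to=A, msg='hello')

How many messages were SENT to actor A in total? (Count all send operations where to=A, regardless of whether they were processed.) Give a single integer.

Answer: 2

Derivation:
After 1 (send(from=D, to=B, msg='tick')): A:[] B:[tick] C:[] D:[]
After 2 (send(from=B, to=A, msg='stop')): A:[stop] B:[tick] C:[] D:[]
After 3 (process(C)): A:[stop] B:[tick] C:[] D:[]
After 4 (send(from=D, to=B, msg='ack')): A:[stop] B:[tick,ack] C:[] D:[]
After 5 (send(from=A, to=B, msg='ping')): A:[stop] B:[tick,ack,ping] C:[] D:[]
After 6 (process(D)): A:[stop] B:[tick,ack,ping] C:[] D:[]
After 7 (process(C)): A:[stop] B:[tick,ack,ping] C:[] D:[]
After 8 (send(from=B, to=A, msg='hello')): A:[stop,hello] B:[tick,ack,ping] C:[] D:[]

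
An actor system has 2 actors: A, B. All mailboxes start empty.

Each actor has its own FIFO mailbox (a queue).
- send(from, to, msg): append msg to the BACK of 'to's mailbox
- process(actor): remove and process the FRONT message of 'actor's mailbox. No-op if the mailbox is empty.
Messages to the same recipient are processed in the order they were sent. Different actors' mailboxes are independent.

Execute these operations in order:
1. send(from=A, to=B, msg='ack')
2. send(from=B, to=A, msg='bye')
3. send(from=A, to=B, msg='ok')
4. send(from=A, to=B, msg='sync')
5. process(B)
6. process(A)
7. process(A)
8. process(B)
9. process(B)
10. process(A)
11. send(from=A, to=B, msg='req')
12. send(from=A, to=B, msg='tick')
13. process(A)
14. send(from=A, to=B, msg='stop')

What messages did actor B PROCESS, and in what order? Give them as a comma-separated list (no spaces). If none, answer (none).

Answer: ack,ok,sync

Derivation:
After 1 (send(from=A, to=B, msg='ack')): A:[] B:[ack]
After 2 (send(from=B, to=A, msg='bye')): A:[bye] B:[ack]
After 3 (send(from=A, to=B, msg='ok')): A:[bye] B:[ack,ok]
After 4 (send(from=A, to=B, msg='sync')): A:[bye] B:[ack,ok,sync]
After 5 (process(B)): A:[bye] B:[ok,sync]
After 6 (process(A)): A:[] B:[ok,sync]
After 7 (process(A)): A:[] B:[ok,sync]
After 8 (process(B)): A:[] B:[sync]
After 9 (process(B)): A:[] B:[]
After 10 (process(A)): A:[] B:[]
After 11 (send(from=A, to=B, msg='req')): A:[] B:[req]
After 12 (send(from=A, to=B, msg='tick')): A:[] B:[req,tick]
After 13 (process(A)): A:[] B:[req,tick]
After 14 (send(from=A, to=B, msg='stop')): A:[] B:[req,tick,stop]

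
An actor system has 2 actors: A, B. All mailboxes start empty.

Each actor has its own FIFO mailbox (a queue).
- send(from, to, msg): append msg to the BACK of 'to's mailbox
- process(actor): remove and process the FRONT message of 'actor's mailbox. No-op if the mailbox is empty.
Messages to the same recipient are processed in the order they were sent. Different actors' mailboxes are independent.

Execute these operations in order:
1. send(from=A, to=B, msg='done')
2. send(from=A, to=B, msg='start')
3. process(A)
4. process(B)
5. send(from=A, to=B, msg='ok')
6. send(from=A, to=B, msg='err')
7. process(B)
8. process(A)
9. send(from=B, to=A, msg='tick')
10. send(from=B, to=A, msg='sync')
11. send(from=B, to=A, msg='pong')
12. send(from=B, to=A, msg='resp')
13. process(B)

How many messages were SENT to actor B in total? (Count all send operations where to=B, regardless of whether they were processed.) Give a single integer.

Answer: 4

Derivation:
After 1 (send(from=A, to=B, msg='done')): A:[] B:[done]
After 2 (send(from=A, to=B, msg='start')): A:[] B:[done,start]
After 3 (process(A)): A:[] B:[done,start]
After 4 (process(B)): A:[] B:[start]
After 5 (send(from=A, to=B, msg='ok')): A:[] B:[start,ok]
After 6 (send(from=A, to=B, msg='err')): A:[] B:[start,ok,err]
After 7 (process(B)): A:[] B:[ok,err]
After 8 (process(A)): A:[] B:[ok,err]
After 9 (send(from=B, to=A, msg='tick')): A:[tick] B:[ok,err]
After 10 (send(from=B, to=A, msg='sync')): A:[tick,sync] B:[ok,err]
After 11 (send(from=B, to=A, msg='pong')): A:[tick,sync,pong] B:[ok,err]
After 12 (send(from=B, to=A, msg='resp')): A:[tick,sync,pong,resp] B:[ok,err]
After 13 (process(B)): A:[tick,sync,pong,resp] B:[err]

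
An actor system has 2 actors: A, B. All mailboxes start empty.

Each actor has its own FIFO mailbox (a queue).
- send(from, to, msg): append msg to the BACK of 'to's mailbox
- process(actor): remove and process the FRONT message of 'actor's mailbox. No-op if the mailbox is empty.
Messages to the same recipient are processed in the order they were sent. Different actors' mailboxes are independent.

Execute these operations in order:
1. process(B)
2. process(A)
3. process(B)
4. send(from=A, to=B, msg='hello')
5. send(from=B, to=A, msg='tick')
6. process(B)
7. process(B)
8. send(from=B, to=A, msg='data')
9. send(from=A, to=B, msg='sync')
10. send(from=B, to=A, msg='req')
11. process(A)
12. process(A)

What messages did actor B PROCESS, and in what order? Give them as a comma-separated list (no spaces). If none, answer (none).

Answer: hello

Derivation:
After 1 (process(B)): A:[] B:[]
After 2 (process(A)): A:[] B:[]
After 3 (process(B)): A:[] B:[]
After 4 (send(from=A, to=B, msg='hello')): A:[] B:[hello]
After 5 (send(from=B, to=A, msg='tick')): A:[tick] B:[hello]
After 6 (process(B)): A:[tick] B:[]
After 7 (process(B)): A:[tick] B:[]
After 8 (send(from=B, to=A, msg='data')): A:[tick,data] B:[]
After 9 (send(from=A, to=B, msg='sync')): A:[tick,data] B:[sync]
After 10 (send(from=B, to=A, msg='req')): A:[tick,data,req] B:[sync]
After 11 (process(A)): A:[data,req] B:[sync]
After 12 (process(A)): A:[req] B:[sync]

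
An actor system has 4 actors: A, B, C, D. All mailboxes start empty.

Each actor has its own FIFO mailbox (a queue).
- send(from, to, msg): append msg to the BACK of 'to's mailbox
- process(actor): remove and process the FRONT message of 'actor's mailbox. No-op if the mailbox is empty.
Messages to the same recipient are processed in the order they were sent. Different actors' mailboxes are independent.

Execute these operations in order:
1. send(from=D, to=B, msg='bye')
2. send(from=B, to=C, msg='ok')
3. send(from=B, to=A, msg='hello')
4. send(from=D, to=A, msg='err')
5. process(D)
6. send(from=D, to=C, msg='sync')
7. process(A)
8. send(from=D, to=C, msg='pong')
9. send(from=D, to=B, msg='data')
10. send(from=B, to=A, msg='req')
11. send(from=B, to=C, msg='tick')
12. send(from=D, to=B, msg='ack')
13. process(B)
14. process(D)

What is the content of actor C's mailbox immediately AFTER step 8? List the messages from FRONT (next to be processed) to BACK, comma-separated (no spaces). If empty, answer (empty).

After 1 (send(from=D, to=B, msg='bye')): A:[] B:[bye] C:[] D:[]
After 2 (send(from=B, to=C, msg='ok')): A:[] B:[bye] C:[ok] D:[]
After 3 (send(from=B, to=A, msg='hello')): A:[hello] B:[bye] C:[ok] D:[]
After 4 (send(from=D, to=A, msg='err')): A:[hello,err] B:[bye] C:[ok] D:[]
After 5 (process(D)): A:[hello,err] B:[bye] C:[ok] D:[]
After 6 (send(from=D, to=C, msg='sync')): A:[hello,err] B:[bye] C:[ok,sync] D:[]
After 7 (process(A)): A:[err] B:[bye] C:[ok,sync] D:[]
After 8 (send(from=D, to=C, msg='pong')): A:[err] B:[bye] C:[ok,sync,pong] D:[]

ok,sync,pong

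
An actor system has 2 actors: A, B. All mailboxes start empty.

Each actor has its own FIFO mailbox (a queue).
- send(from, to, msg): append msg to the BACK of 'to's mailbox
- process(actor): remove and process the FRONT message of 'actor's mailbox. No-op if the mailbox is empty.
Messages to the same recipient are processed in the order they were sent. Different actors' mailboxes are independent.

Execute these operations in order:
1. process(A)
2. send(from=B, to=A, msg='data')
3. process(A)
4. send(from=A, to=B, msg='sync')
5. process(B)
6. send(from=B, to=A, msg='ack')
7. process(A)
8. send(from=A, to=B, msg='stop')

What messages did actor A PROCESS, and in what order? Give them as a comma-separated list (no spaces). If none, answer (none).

Answer: data,ack

Derivation:
After 1 (process(A)): A:[] B:[]
After 2 (send(from=B, to=A, msg='data')): A:[data] B:[]
After 3 (process(A)): A:[] B:[]
After 4 (send(from=A, to=B, msg='sync')): A:[] B:[sync]
After 5 (process(B)): A:[] B:[]
After 6 (send(from=B, to=A, msg='ack')): A:[ack] B:[]
After 7 (process(A)): A:[] B:[]
After 8 (send(from=A, to=B, msg='stop')): A:[] B:[stop]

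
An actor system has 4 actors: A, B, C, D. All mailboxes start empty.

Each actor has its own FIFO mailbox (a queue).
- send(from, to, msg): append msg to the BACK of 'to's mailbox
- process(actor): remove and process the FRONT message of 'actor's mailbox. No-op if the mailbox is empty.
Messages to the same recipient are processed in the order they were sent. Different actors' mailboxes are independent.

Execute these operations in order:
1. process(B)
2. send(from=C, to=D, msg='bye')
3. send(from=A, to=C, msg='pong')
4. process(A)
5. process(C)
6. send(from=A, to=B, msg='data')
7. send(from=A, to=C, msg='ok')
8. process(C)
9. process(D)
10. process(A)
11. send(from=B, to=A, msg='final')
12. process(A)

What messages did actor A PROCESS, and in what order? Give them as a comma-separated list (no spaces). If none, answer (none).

After 1 (process(B)): A:[] B:[] C:[] D:[]
After 2 (send(from=C, to=D, msg='bye')): A:[] B:[] C:[] D:[bye]
After 3 (send(from=A, to=C, msg='pong')): A:[] B:[] C:[pong] D:[bye]
After 4 (process(A)): A:[] B:[] C:[pong] D:[bye]
After 5 (process(C)): A:[] B:[] C:[] D:[bye]
After 6 (send(from=A, to=B, msg='data')): A:[] B:[data] C:[] D:[bye]
After 7 (send(from=A, to=C, msg='ok')): A:[] B:[data] C:[ok] D:[bye]
After 8 (process(C)): A:[] B:[data] C:[] D:[bye]
After 9 (process(D)): A:[] B:[data] C:[] D:[]
After 10 (process(A)): A:[] B:[data] C:[] D:[]
After 11 (send(from=B, to=A, msg='final')): A:[final] B:[data] C:[] D:[]
After 12 (process(A)): A:[] B:[data] C:[] D:[]

Answer: final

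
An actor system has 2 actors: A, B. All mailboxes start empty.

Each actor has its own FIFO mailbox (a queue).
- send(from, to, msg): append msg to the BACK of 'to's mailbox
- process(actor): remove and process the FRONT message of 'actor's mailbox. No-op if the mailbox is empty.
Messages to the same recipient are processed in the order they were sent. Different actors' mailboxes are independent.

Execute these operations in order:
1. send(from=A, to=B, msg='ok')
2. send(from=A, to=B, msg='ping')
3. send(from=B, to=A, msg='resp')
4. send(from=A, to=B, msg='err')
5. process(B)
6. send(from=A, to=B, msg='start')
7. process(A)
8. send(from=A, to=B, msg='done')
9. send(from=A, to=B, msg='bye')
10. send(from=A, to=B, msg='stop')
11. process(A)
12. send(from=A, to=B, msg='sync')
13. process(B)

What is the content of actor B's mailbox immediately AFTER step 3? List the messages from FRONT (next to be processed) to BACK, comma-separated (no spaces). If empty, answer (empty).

After 1 (send(from=A, to=B, msg='ok')): A:[] B:[ok]
After 2 (send(from=A, to=B, msg='ping')): A:[] B:[ok,ping]
After 3 (send(from=B, to=A, msg='resp')): A:[resp] B:[ok,ping]

ok,ping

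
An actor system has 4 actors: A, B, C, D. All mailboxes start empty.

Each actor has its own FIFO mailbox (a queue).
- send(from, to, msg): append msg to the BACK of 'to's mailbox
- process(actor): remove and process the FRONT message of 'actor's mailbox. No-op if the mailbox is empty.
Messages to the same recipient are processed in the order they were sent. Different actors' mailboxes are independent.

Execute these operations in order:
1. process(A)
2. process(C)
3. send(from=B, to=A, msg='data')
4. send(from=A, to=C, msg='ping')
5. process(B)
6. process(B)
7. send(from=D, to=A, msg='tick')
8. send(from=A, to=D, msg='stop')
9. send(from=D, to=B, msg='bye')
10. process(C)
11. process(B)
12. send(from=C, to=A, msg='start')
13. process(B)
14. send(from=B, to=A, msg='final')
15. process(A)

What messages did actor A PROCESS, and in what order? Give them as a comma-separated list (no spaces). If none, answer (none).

After 1 (process(A)): A:[] B:[] C:[] D:[]
After 2 (process(C)): A:[] B:[] C:[] D:[]
After 3 (send(from=B, to=A, msg='data')): A:[data] B:[] C:[] D:[]
After 4 (send(from=A, to=C, msg='ping')): A:[data] B:[] C:[ping] D:[]
After 5 (process(B)): A:[data] B:[] C:[ping] D:[]
After 6 (process(B)): A:[data] B:[] C:[ping] D:[]
After 7 (send(from=D, to=A, msg='tick')): A:[data,tick] B:[] C:[ping] D:[]
After 8 (send(from=A, to=D, msg='stop')): A:[data,tick] B:[] C:[ping] D:[stop]
After 9 (send(from=D, to=B, msg='bye')): A:[data,tick] B:[bye] C:[ping] D:[stop]
After 10 (process(C)): A:[data,tick] B:[bye] C:[] D:[stop]
After 11 (process(B)): A:[data,tick] B:[] C:[] D:[stop]
After 12 (send(from=C, to=A, msg='start')): A:[data,tick,start] B:[] C:[] D:[stop]
After 13 (process(B)): A:[data,tick,start] B:[] C:[] D:[stop]
After 14 (send(from=B, to=A, msg='final')): A:[data,tick,start,final] B:[] C:[] D:[stop]
After 15 (process(A)): A:[tick,start,final] B:[] C:[] D:[stop]

Answer: data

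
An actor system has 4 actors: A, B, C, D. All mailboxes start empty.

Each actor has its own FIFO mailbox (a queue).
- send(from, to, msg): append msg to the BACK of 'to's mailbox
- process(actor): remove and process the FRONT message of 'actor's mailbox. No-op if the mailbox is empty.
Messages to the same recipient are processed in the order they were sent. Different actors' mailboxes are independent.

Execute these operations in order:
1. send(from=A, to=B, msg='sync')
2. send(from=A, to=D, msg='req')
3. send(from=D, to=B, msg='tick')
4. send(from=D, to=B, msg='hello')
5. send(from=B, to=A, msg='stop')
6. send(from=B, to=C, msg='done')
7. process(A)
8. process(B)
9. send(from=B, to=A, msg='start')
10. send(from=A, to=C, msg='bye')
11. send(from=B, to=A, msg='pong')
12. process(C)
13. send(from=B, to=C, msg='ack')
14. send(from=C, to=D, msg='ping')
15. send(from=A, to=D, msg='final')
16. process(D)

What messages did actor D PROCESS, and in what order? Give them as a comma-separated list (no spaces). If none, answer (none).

After 1 (send(from=A, to=B, msg='sync')): A:[] B:[sync] C:[] D:[]
After 2 (send(from=A, to=D, msg='req')): A:[] B:[sync] C:[] D:[req]
After 3 (send(from=D, to=B, msg='tick')): A:[] B:[sync,tick] C:[] D:[req]
After 4 (send(from=D, to=B, msg='hello')): A:[] B:[sync,tick,hello] C:[] D:[req]
After 5 (send(from=B, to=A, msg='stop')): A:[stop] B:[sync,tick,hello] C:[] D:[req]
After 6 (send(from=B, to=C, msg='done')): A:[stop] B:[sync,tick,hello] C:[done] D:[req]
After 7 (process(A)): A:[] B:[sync,tick,hello] C:[done] D:[req]
After 8 (process(B)): A:[] B:[tick,hello] C:[done] D:[req]
After 9 (send(from=B, to=A, msg='start')): A:[start] B:[tick,hello] C:[done] D:[req]
After 10 (send(from=A, to=C, msg='bye')): A:[start] B:[tick,hello] C:[done,bye] D:[req]
After 11 (send(from=B, to=A, msg='pong')): A:[start,pong] B:[tick,hello] C:[done,bye] D:[req]
After 12 (process(C)): A:[start,pong] B:[tick,hello] C:[bye] D:[req]
After 13 (send(from=B, to=C, msg='ack')): A:[start,pong] B:[tick,hello] C:[bye,ack] D:[req]
After 14 (send(from=C, to=D, msg='ping')): A:[start,pong] B:[tick,hello] C:[bye,ack] D:[req,ping]
After 15 (send(from=A, to=D, msg='final')): A:[start,pong] B:[tick,hello] C:[bye,ack] D:[req,ping,final]
After 16 (process(D)): A:[start,pong] B:[tick,hello] C:[bye,ack] D:[ping,final]

Answer: req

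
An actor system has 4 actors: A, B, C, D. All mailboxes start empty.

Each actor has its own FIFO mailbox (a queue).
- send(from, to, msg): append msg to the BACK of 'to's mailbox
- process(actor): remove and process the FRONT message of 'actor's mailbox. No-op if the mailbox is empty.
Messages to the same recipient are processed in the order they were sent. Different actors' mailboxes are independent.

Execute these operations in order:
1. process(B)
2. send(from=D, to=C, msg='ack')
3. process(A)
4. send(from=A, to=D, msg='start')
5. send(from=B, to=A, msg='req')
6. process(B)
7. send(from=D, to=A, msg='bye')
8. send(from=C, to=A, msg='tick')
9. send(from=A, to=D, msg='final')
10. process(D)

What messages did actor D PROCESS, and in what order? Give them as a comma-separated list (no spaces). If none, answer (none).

After 1 (process(B)): A:[] B:[] C:[] D:[]
After 2 (send(from=D, to=C, msg='ack')): A:[] B:[] C:[ack] D:[]
After 3 (process(A)): A:[] B:[] C:[ack] D:[]
After 4 (send(from=A, to=D, msg='start')): A:[] B:[] C:[ack] D:[start]
After 5 (send(from=B, to=A, msg='req')): A:[req] B:[] C:[ack] D:[start]
After 6 (process(B)): A:[req] B:[] C:[ack] D:[start]
After 7 (send(from=D, to=A, msg='bye')): A:[req,bye] B:[] C:[ack] D:[start]
After 8 (send(from=C, to=A, msg='tick')): A:[req,bye,tick] B:[] C:[ack] D:[start]
After 9 (send(from=A, to=D, msg='final')): A:[req,bye,tick] B:[] C:[ack] D:[start,final]
After 10 (process(D)): A:[req,bye,tick] B:[] C:[ack] D:[final]

Answer: start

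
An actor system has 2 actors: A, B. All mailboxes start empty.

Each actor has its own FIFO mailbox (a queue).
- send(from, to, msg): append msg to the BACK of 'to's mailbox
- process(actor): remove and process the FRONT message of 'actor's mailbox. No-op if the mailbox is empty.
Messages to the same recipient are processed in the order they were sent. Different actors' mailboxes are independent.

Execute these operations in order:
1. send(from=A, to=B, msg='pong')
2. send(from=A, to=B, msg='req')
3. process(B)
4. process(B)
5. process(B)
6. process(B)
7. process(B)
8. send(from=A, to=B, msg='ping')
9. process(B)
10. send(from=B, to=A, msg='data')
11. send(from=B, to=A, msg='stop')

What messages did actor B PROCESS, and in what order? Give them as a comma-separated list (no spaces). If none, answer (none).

After 1 (send(from=A, to=B, msg='pong')): A:[] B:[pong]
After 2 (send(from=A, to=B, msg='req')): A:[] B:[pong,req]
After 3 (process(B)): A:[] B:[req]
After 4 (process(B)): A:[] B:[]
After 5 (process(B)): A:[] B:[]
After 6 (process(B)): A:[] B:[]
After 7 (process(B)): A:[] B:[]
After 8 (send(from=A, to=B, msg='ping')): A:[] B:[ping]
After 9 (process(B)): A:[] B:[]
After 10 (send(from=B, to=A, msg='data')): A:[data] B:[]
After 11 (send(from=B, to=A, msg='stop')): A:[data,stop] B:[]

Answer: pong,req,ping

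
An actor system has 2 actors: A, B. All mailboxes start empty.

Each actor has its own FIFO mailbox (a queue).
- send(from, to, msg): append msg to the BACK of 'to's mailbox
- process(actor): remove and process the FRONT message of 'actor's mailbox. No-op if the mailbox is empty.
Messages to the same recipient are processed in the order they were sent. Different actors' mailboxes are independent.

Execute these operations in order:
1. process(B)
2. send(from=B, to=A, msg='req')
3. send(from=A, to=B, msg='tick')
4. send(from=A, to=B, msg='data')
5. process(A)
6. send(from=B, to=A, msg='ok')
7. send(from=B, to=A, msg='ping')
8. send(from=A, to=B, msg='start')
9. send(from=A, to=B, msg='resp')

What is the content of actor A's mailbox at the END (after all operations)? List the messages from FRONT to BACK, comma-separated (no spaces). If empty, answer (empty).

Answer: ok,ping

Derivation:
After 1 (process(B)): A:[] B:[]
After 2 (send(from=B, to=A, msg='req')): A:[req] B:[]
After 3 (send(from=A, to=B, msg='tick')): A:[req] B:[tick]
After 4 (send(from=A, to=B, msg='data')): A:[req] B:[tick,data]
After 5 (process(A)): A:[] B:[tick,data]
After 6 (send(from=B, to=A, msg='ok')): A:[ok] B:[tick,data]
After 7 (send(from=B, to=A, msg='ping')): A:[ok,ping] B:[tick,data]
After 8 (send(from=A, to=B, msg='start')): A:[ok,ping] B:[tick,data,start]
After 9 (send(from=A, to=B, msg='resp')): A:[ok,ping] B:[tick,data,start,resp]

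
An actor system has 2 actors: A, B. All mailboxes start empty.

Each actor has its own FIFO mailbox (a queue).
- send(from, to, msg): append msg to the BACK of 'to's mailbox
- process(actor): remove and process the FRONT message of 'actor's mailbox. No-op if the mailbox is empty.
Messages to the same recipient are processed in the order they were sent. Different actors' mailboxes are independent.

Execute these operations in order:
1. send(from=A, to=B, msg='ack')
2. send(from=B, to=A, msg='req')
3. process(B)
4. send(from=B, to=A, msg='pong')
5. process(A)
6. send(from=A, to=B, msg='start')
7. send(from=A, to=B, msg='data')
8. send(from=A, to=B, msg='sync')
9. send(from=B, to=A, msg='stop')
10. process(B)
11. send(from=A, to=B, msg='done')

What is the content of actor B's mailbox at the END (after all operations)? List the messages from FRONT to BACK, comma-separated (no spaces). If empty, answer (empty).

After 1 (send(from=A, to=B, msg='ack')): A:[] B:[ack]
After 2 (send(from=B, to=A, msg='req')): A:[req] B:[ack]
After 3 (process(B)): A:[req] B:[]
After 4 (send(from=B, to=A, msg='pong')): A:[req,pong] B:[]
After 5 (process(A)): A:[pong] B:[]
After 6 (send(from=A, to=B, msg='start')): A:[pong] B:[start]
After 7 (send(from=A, to=B, msg='data')): A:[pong] B:[start,data]
After 8 (send(from=A, to=B, msg='sync')): A:[pong] B:[start,data,sync]
After 9 (send(from=B, to=A, msg='stop')): A:[pong,stop] B:[start,data,sync]
After 10 (process(B)): A:[pong,stop] B:[data,sync]
After 11 (send(from=A, to=B, msg='done')): A:[pong,stop] B:[data,sync,done]

Answer: data,sync,done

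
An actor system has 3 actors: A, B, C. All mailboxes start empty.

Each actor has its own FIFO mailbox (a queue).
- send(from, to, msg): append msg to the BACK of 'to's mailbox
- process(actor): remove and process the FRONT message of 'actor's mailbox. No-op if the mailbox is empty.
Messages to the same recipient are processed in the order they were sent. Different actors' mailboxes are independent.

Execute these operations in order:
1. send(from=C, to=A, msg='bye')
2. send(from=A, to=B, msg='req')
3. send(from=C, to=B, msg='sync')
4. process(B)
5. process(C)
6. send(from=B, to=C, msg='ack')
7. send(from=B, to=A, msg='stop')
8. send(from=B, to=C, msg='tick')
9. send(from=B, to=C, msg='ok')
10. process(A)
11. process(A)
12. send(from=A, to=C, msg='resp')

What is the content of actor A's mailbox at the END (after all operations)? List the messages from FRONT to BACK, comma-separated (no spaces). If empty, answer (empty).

Answer: (empty)

Derivation:
After 1 (send(from=C, to=A, msg='bye')): A:[bye] B:[] C:[]
After 2 (send(from=A, to=B, msg='req')): A:[bye] B:[req] C:[]
After 3 (send(from=C, to=B, msg='sync')): A:[bye] B:[req,sync] C:[]
After 4 (process(B)): A:[bye] B:[sync] C:[]
After 5 (process(C)): A:[bye] B:[sync] C:[]
After 6 (send(from=B, to=C, msg='ack')): A:[bye] B:[sync] C:[ack]
After 7 (send(from=B, to=A, msg='stop')): A:[bye,stop] B:[sync] C:[ack]
After 8 (send(from=B, to=C, msg='tick')): A:[bye,stop] B:[sync] C:[ack,tick]
After 9 (send(from=B, to=C, msg='ok')): A:[bye,stop] B:[sync] C:[ack,tick,ok]
After 10 (process(A)): A:[stop] B:[sync] C:[ack,tick,ok]
After 11 (process(A)): A:[] B:[sync] C:[ack,tick,ok]
After 12 (send(from=A, to=C, msg='resp')): A:[] B:[sync] C:[ack,tick,ok,resp]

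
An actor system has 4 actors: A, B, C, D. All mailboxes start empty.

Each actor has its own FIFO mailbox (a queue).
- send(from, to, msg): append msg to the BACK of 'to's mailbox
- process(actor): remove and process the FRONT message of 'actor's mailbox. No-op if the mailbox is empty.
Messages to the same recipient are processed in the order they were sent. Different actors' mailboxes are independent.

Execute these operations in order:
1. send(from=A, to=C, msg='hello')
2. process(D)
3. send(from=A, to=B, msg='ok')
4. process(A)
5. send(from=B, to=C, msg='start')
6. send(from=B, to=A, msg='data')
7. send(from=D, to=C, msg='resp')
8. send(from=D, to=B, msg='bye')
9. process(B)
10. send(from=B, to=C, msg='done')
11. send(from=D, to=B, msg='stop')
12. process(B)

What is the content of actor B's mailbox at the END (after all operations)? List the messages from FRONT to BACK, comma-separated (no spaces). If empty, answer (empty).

After 1 (send(from=A, to=C, msg='hello')): A:[] B:[] C:[hello] D:[]
After 2 (process(D)): A:[] B:[] C:[hello] D:[]
After 3 (send(from=A, to=B, msg='ok')): A:[] B:[ok] C:[hello] D:[]
After 4 (process(A)): A:[] B:[ok] C:[hello] D:[]
After 5 (send(from=B, to=C, msg='start')): A:[] B:[ok] C:[hello,start] D:[]
After 6 (send(from=B, to=A, msg='data')): A:[data] B:[ok] C:[hello,start] D:[]
After 7 (send(from=D, to=C, msg='resp')): A:[data] B:[ok] C:[hello,start,resp] D:[]
After 8 (send(from=D, to=B, msg='bye')): A:[data] B:[ok,bye] C:[hello,start,resp] D:[]
After 9 (process(B)): A:[data] B:[bye] C:[hello,start,resp] D:[]
After 10 (send(from=B, to=C, msg='done')): A:[data] B:[bye] C:[hello,start,resp,done] D:[]
After 11 (send(from=D, to=B, msg='stop')): A:[data] B:[bye,stop] C:[hello,start,resp,done] D:[]
After 12 (process(B)): A:[data] B:[stop] C:[hello,start,resp,done] D:[]

Answer: stop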